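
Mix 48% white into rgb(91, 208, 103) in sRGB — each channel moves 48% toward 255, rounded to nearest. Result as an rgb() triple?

A 48% tint moves each channel 48% toward 255:
  R: 91 + 78.72 = 169.72 → 170
  G: 208 + 22.56 = 230.56 → 231
  B: 103 + 0.48×(255−103) = 103 + 72.96 = 175.96 → 176

rgb(170, 231, 176)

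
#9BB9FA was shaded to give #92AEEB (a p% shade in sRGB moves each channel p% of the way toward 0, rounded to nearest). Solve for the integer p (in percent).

6%

#9BB9FA is rgb(155, 185, 250); #92AEEB is rgb(146, 174, 235).
On the B channel (widest range): 235 ≈ 250 + (p/100)(0 − 250), so p ≈ 100×(235 − 250)/(0 − 250) = -1500/-250 = 6.00.
p = 6 reproduces all three channels after rounding.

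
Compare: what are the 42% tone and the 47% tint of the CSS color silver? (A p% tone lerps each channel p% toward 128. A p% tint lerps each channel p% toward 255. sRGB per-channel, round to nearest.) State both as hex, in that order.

#A5A5A5, #DEDEDE

CSS silver is rgb(192, 192, 192).
42% tone:
  R: 192 − 26.88 = 165.12 → 165
  G: 192 + 0.42×(128−192) = 192 − 26.88 = 165.12 → 165
  B: 192 + 0.42×(128−192) = 192 − 26.88 = 165.12 → 165
  → #A5A5A5
47% tint:
  R: 192 + 29.61 = 221.61 → 222
  G: 192 + 0.47×(255−192) = 192 + 29.61 = 221.61 → 222
  B: 192 + 29.61 = 221.61 → 222
  → #DEDEDE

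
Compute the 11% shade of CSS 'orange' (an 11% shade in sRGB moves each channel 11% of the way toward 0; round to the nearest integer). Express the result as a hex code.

CSS orange is rgb(255, 165, 0).
Per channel, c → c + 0.11(0 − c):
  R: 255 + 0.11×(0−255) = 255 − 28.05 = 226.95 → 227
  G: 165 − 18.15 = 146.85 → 147
  B: 0 + 0.11×(0−0) = 0 + 0 = 0 → 0
rgb(227, 147, 0) = #E39300.

#E39300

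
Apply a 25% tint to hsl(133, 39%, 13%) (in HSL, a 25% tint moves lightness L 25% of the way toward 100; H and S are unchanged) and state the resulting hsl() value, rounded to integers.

hsl(133, 39%, 35%)

L moves 25% from 13 toward 100: 13 + 21.75 = 34.75 → 35.
H and S are unchanged.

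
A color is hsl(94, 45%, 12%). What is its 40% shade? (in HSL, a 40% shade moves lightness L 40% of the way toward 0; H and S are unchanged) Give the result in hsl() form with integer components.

hsl(94, 45%, 7%)

L moves 40% from 12 toward 0: 12 − 4.8 = 7.2 → 7.
H and S are unchanged.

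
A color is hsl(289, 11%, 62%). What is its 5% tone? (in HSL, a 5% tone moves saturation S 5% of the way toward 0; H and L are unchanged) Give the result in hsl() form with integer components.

S moves 5% from 11 toward 0: 11 − 0.55 = 10.45 → 10.
H and L are unchanged.

hsl(289, 10%, 62%)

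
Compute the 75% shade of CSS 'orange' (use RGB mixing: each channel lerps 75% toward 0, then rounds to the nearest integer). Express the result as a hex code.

CSS orange is rgb(255, 165, 0).
Lerp each channel 75% toward 0:
  R: 255 − 191.25 = 63.75 → 64
  G: 165 − 123.75 = 41.25 → 41
  B: 0 + 0 = 0 → 0
rgb(64, 41, 0) = #402900.

#402900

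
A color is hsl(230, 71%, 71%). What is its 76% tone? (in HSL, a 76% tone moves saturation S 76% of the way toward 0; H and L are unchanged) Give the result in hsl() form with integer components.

S moves 76% from 71 toward 0: 71 − 53.96 = 17.04 → 17.
H and L are unchanged.

hsl(230, 17%, 71%)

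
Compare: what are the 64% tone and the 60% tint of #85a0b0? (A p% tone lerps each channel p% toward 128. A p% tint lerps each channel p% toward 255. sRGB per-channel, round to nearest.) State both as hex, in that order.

#85a0b0 is rgb(133, 160, 176).
64% tone:
  R: 133 + 0.64×(128−133) = 133 − 3.2 = 129.8 → 130
  G: 160 + 0.64×(128−160) = 160 − 20.48 = 139.52 → 140
  B: 176 + 0.64×(128−176) = 176 − 30.72 = 145.28 → 145
  → #828c91
60% tint:
  R: 133 + 0.6×(255−133) = 133 + 73.2 = 206.2 → 206
  G: 160 + 57 = 217 → 217
  B: 176 + 0.6×(255−176) = 176 + 47.4 = 223.4 → 223
  → #ced9df

#828c91, #ced9df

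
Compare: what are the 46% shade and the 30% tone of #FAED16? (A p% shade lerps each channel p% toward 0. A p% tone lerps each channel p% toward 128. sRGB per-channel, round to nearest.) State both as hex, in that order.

#87800C, #D5CC36

#FAED16 is rgb(250, 237, 22).
46% shade:
  R: 250 − 115 = 135 → 135
  G: 237 + 0.46×(0−237) = 237 − 109.02 = 127.98 → 128
  B: 22 + 0.46×(0−22) = 22 − 10.12 = 11.88 → 12
  → #87800C
30% tone:
  R: 250 + 0.3×(128−250) = 250 − 36.6 = 213.4 → 213
  G: 237 + 0.3×(128−237) = 237 − 32.7 = 204.3 → 204
  B: 22 + 0.3×(128−22) = 22 + 31.8 = 53.8 → 54
  → #D5CC36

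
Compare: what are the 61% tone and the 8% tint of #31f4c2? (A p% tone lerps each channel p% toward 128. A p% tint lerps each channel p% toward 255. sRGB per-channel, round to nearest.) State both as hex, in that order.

#31f4c2 is rgb(49, 244, 194).
61% tone:
  R: 49 + 0.61×(128−49) = 49 + 48.19 = 97.19 → 97
  G: 244 + 0.61×(128−244) = 244 − 70.76 = 173.24 → 173
  B: 194 + 0.61×(128−194) = 194 − 40.26 = 153.74 → 154
  → #61ad9a
8% tint:
  R: 49 + 0.08×(255−49) = 49 + 16.48 = 65.48 → 65
  G: 244 + 0.88 = 244.88 → 245
  B: 194 + 0.08×(255−194) = 194 + 4.88 = 198.88 → 199
  → #41f5c7

#61ad9a, #41f5c7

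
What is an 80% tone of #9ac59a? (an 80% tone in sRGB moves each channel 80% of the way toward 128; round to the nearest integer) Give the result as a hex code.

#858e85

#9ac59a is rgb(154, 197, 154).
Per channel, c → c + 0.8(128 − c):
  R: 154 + 0.8×(128−154) = 154 − 20.8 = 133.2 → 133
  G: 197 − 55.2 = 141.8 → 142
  B: 154 + 0.8×(128−154) = 154 − 20.8 = 133.2 → 133
rgb(133, 142, 133) = #858e85.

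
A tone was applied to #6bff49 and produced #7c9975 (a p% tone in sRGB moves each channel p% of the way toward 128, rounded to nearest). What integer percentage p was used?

80%

#6bff49 is rgb(107, 255, 73); #7c9975 is rgb(124, 153, 117).
On the G channel (widest range): 153 ≈ 255 + (p/100)(128 − 255), so p ≈ 100×(153 − 255)/(128 − 255) = -10200/-127 = 80.31.
p = 80 reproduces all three channels after rounding.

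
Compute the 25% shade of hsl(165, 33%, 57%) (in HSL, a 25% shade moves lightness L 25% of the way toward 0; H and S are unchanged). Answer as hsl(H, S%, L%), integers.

L moves 25% from 57 toward 0: 57 − 14.25 = 42.75 → 43.
H and S are unchanged.

hsl(165, 33%, 43%)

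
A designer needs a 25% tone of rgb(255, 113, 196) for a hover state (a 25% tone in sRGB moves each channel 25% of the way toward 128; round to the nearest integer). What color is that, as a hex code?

Lerp each channel 25% toward 128:
  R: 255 + 0.25×(128−255) = 255 − 31.75 = 223.25 → 223
  G: 113 + 0.25×(128−113) = 113 + 3.75 = 116.75 → 117
  B: 196 − 17 = 179 → 179
rgb(223, 117, 179) = #df75b3.

#df75b3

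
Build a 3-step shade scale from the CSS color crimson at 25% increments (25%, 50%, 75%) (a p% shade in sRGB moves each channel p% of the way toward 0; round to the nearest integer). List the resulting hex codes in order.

#A50F2D, #6E0A1E, #37050F

CSS crimson is rgb(220, 20, 60).
25%: (220 − 55 = 165→165, 20 − 5 = 15→15, 60 − 15 = 45→45) → #A50F2D
50%: (220 − 110 = 110→110, 20 − 10 = 10→10, 60 − 30 = 30→30) → #6E0A1E
75%: (220 − 165 = 55→55, 20 − 15 = 5→5, 60 − 45 = 15→15) → #37050F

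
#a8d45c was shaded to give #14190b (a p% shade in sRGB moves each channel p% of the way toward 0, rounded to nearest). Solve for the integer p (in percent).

88%

#a8d45c is rgb(168, 212, 92); #14190b is rgb(20, 25, 11).
On the G channel (widest range): 25 ≈ 212 + (p/100)(0 − 212), so p ≈ 100×(25 − 212)/(0 − 212) = -18700/-212 = 88.21.
p = 88 reproduces all three channels after rounding.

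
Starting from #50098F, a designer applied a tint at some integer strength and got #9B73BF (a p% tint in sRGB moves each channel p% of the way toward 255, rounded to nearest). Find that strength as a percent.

43%

#50098F is rgb(80, 9, 143); #9B73BF is rgb(155, 115, 191).
On the G channel (widest range): 115 ≈ 9 + (p/100)(255 − 9), so p ≈ 100×(115 − 9)/(255 − 9) = 10600/246 = 43.09.
p = 43 reproduces all three channels after rounding.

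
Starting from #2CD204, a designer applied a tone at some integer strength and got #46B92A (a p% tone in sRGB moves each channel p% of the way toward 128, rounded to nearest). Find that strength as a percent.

#2CD204 is rgb(44, 210, 4); #46B92A is rgb(70, 185, 42).
On the B channel (widest range): 42 ≈ 4 + (p/100)(128 − 4), so p ≈ 100×(42 − 4)/(128 − 4) = 3800/124 = 30.65.
p = 31 reproduces all three channels after rounding.

31%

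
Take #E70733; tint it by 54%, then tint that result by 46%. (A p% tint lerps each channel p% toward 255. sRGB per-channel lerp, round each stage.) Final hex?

#F9C1CC

#E70733 is rgb(231, 7, 51).
A 54% tint moves each channel 54% toward 255:
  R: 231 + 12.96 = 243.96 → 244
  G: 7 + 133.92 = 140.92 → 141
  B: 51 + 110.16 = 161.16 → 161
After the tint: rgb(244, 141, 161) = #F48DA1.
Per channel, c → c + 0.46(255 − c):
  R: 244 + 0.46×(255−244) = 244 + 5.06 = 249.06 → 249
  G: 141 + 0.46×(255−141) = 141 + 52.44 = 193.44 → 193
  B: 161 + 0.46×(255−161) = 161 + 43.24 = 204.24 → 204
rgb(249, 193, 204) = #F9C1CC.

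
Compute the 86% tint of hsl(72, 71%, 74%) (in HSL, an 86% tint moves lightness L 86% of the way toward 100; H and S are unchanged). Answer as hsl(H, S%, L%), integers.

hsl(72, 71%, 96%)

L moves 86% from 74 toward 100: 74 + 22.36 = 96.36 → 96.
H and S are unchanged.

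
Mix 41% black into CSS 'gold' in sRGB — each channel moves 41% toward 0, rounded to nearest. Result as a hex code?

#967F00

CSS gold is rgb(255, 215, 0).
A 41% shade moves each channel 41% toward 0:
  R: 255 + 0.41×(0−255) = 255 − 104.55 = 150.45 → 150
  G: 215 − 88.15 = 126.85 → 127
  B: 0 + 0 = 0 → 0
rgb(150, 127, 0) = #967F00.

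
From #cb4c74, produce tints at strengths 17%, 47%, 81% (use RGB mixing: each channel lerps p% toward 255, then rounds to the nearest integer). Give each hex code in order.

#cb4c74 is rgb(203, 76, 116).
17%: (203 + 8.84 = 211.84→212, 76 + 30.43 = 106.43→106, 116 + 23.63 = 139.63→140) → #d46a8c
47%: (203 + 24.44 = 227.44→227, 76 + 84.13 = 160.13→160, 116 + 65.33 = 181.33→181) → #e3a0b5
81%: (203 + 42.12 = 245.12→245, 76 + 144.99 = 220.99→221, 116 + 112.59 = 228.59→229) → #f5dde5

#d46a8c, #e3a0b5, #f5dde5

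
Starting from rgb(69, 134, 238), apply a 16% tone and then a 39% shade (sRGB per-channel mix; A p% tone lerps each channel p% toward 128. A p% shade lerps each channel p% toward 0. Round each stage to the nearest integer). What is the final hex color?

#305186

Lerp each channel 16% toward 128:
  R: 69 + 0.16×(128−69) = 69 + 9.44 = 78.44 → 78
  G: 134 + 0.16×(128−134) = 134 − 0.96 = 133.04 → 133
  B: 238 + 0.16×(128−238) = 238 − 17.6 = 220.4 → 220
After the tone: rgb(78, 133, 220) = #4e85dc.
A 39% shade moves each channel 39% toward 0:
  R: 78 − 30.42 = 47.58 → 48
  G: 133 + 0.39×(0−133) = 133 − 51.87 = 81.13 → 81
  B: 220 − 85.8 = 134.2 → 134
rgb(48, 81, 134) = #305186.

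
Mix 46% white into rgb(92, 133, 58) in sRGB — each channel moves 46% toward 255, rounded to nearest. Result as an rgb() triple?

rgb(167, 189, 149)

A 46% tint moves each channel 46% toward 255:
  R: 92 + 0.46×(255−92) = 92 + 74.98 = 166.98 → 167
  G: 133 + 0.46×(255−133) = 133 + 56.12 = 189.12 → 189
  B: 58 + 90.62 = 148.62 → 149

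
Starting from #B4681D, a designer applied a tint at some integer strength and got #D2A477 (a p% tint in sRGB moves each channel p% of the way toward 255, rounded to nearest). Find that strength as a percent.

#B4681D is rgb(180, 104, 29); #D2A477 is rgb(210, 164, 119).
On the B channel (widest range): 119 ≈ 29 + (p/100)(255 − 29), so p ≈ 100×(119 − 29)/(255 − 29) = 9000/226 = 39.82.
p = 40 reproduces all three channels after rounding.

40%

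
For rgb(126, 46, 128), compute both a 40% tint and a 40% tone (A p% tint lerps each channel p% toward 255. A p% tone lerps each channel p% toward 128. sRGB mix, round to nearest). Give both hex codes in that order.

40% tint:
  R: 126 + 0.4×(255−126) = 126 + 51.6 = 177.6 → 178
  G: 46 + 83.6 = 129.6 → 130
  B: 128 + 50.8 = 178.8 → 179
  → #b282b3
40% tone:
  R: 126 + 0.4×(128−126) = 126 + 0.8 = 126.8 → 127
  G: 46 + 0.4×(128−46) = 46 + 32.8 = 78.8 → 79
  B: 128 + 0.4×(128−128) = 128 + 0 = 128 → 128
  → #7f4f80

#b282b3, #7f4f80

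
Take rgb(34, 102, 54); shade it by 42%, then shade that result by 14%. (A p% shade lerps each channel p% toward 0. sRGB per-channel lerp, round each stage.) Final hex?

#11331B

Per channel, c → c + 0.42(0 − c):
  R: 34 + 0.42×(0−34) = 34 − 14.28 = 19.72 → 20
  G: 102 − 42.84 = 59.16 → 59
  B: 54 + 0.42×(0−54) = 54 − 22.68 = 31.32 → 31
After the shade: rgb(20, 59, 31) = #143B1F.
Per channel, c → c + 0.14(0 − c):
  R: 20 + 0.14×(0−20) = 20 − 2.8 = 17.2 → 17
  G: 59 + 0.14×(0−59) = 59 − 8.26 = 50.74 → 51
  B: 31 + 0.14×(0−31) = 31 − 4.34 = 26.66 → 27
rgb(17, 51, 27) = #11331B.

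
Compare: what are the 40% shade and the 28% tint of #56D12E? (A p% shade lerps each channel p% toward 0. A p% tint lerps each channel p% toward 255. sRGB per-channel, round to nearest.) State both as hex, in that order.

#56D12E is rgb(86, 209, 46).
40% shade:
  R: 86 + 0.4×(0−86) = 86 − 34.4 = 51.6 → 52
  G: 209 + 0.4×(0−209) = 209 − 83.6 = 125.4 → 125
  B: 46 − 18.4 = 27.6 → 28
  → #347D1C
28% tint:
  R: 86 + 0.28×(255−86) = 86 + 47.32 = 133.32 → 133
  G: 209 + 0.28×(255−209) = 209 + 12.88 = 221.88 → 222
  B: 46 + 58.52 = 104.52 → 105
  → #85DE69

#347D1C, #85DE69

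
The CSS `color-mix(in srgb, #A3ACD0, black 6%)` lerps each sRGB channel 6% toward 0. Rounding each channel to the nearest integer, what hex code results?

#99A2C4

#A3ACD0 is rgb(163, 172, 208).
Lerp each channel 6% toward 0:
  R: 163 + 0.06×(0−163) = 163 − 9.78 = 153.22 → 153
  G: 172 + 0.06×(0−172) = 172 − 10.32 = 161.68 → 162
  B: 208 + 0.06×(0−208) = 208 − 12.48 = 195.52 → 196
rgb(153, 162, 196) = #99A2C4.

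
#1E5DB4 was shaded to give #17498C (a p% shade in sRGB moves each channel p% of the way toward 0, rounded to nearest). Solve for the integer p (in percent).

22%

#1E5DB4 is rgb(30, 93, 180); #17498C is rgb(23, 73, 140).
On the B channel (widest range): 140 ≈ 180 + (p/100)(0 − 180), so p ≈ 100×(140 − 180)/(0 − 180) = -4000/-180 = 22.22.
p = 22 reproduces all three channels after rounding.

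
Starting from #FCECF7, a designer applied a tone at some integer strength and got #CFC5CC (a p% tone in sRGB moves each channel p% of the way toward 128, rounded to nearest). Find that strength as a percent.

36%

#FCECF7 is rgb(252, 236, 247); #CFC5CC is rgb(207, 197, 204).
On the R channel (widest range): 207 ≈ 252 + (p/100)(128 − 252), so p ≈ 100×(207 − 252)/(128 − 252) = -4500/-124 = 36.29.
p = 36 reproduces all three channels after rounding.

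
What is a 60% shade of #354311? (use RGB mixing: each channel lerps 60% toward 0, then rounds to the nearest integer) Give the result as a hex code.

#354311 is rgb(53, 67, 17).
Per channel, c → c + 0.6(0 − c):
  R: 53 − 31.8 = 21.2 → 21
  G: 67 + 0.6×(0−67) = 67 − 40.2 = 26.8 → 27
  B: 17 − 10.2 = 6.8 → 7
rgb(21, 27, 7) = #151b07.

#151b07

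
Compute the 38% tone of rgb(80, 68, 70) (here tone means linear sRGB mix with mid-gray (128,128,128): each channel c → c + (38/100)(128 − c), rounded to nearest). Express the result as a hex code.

#625B5C

A 38% tone moves each channel 38% toward 128:
  R: 80 + 18.24 = 98.24 → 98
  G: 68 + 0.38×(128−68) = 68 + 22.8 = 90.8 → 91
  B: 70 + 22.04 = 92.04 → 92
rgb(98, 91, 92) = #625B5C.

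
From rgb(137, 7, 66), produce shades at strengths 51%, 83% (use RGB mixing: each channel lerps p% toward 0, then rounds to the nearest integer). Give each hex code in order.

#430320, #17010B

51%: (137 − 69.87 = 67.13→67, 7 − 3.57 = 3.43→3, 66 − 33.66 = 32.34→32) → #430320
83%: (137 − 113.71 = 23.29→23, 7 − 5.81 = 1.19→1, 66 − 54.78 = 11.22→11) → #17010B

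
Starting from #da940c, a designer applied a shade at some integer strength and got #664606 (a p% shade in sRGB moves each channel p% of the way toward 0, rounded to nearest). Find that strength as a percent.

53%

#da940c is rgb(218, 148, 12); #664606 is rgb(102, 70, 6).
On the R channel (widest range): 102 ≈ 218 + (p/100)(0 − 218), so p ≈ 100×(102 − 218)/(0 − 218) = -11600/-218 = 53.21.
p = 53 reproduces all three channels after rounding.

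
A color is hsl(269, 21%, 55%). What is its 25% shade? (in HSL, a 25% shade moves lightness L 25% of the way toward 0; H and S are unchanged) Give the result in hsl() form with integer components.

hsl(269, 21%, 41%)

L moves 25% from 55 toward 0: 55 − 13.75 = 41.25 → 41.
H and S are unchanged.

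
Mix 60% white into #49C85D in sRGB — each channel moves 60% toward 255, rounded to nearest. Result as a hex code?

#49C85D is rgb(73, 200, 93).
Per channel, c → c + 0.6(255 − c):
  R: 73 + 0.6×(255−73) = 73 + 109.2 = 182.2 → 182
  G: 200 + 0.6×(255−200) = 200 + 33 = 233 → 233
  B: 93 + 97.2 = 190.2 → 190
rgb(182, 233, 190) = #B6E9BE.

#B6E9BE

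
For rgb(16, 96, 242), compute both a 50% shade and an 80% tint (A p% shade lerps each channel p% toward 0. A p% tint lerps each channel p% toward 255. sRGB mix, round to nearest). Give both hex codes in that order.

50% shade:
  R: 16 − 8 = 8 → 8
  G: 96 + 0.5×(0−96) = 96 − 48 = 48 → 48
  B: 242 − 121 = 121 → 121
  → #083079
80% tint:
  R: 16 + 191.2 = 207.2 → 207
  G: 96 + 127.2 = 223.2 → 223
  B: 242 + 10.4 = 252.4 → 252
  → #cfdffc

#083079, #cfdffc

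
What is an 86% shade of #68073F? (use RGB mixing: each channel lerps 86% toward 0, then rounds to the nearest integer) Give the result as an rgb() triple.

rgb(15, 1, 9)

#68073F is rgb(104, 7, 63).
Per channel, c → c + 0.86(0 − c):
  R: 104 + 0.86×(0−104) = 104 − 89.44 = 14.56 → 15
  G: 7 + 0.86×(0−7) = 7 − 6.02 = 0.98 → 1
  B: 63 + 0.86×(0−63) = 63 − 54.18 = 8.82 → 9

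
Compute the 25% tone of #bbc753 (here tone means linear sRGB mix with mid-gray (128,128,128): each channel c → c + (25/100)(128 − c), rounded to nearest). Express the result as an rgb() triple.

#bbc753 is rgb(187, 199, 83).
Lerp each channel 25% toward 128:
  R: 187 + 0.25×(128−187) = 187 − 14.75 = 172.25 → 172
  G: 199 + 0.25×(128−199) = 199 − 17.75 = 181.25 → 181
  B: 83 + 11.25 = 94.25 → 94

rgb(172, 181, 94)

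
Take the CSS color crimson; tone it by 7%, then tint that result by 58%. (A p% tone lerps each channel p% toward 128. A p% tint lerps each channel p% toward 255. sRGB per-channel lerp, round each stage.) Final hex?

CSS crimson is rgb(220, 20, 60).
Lerp each channel 7% toward 128:
  R: 220 + 0.07×(128−220) = 220 − 6.44 = 213.56 → 214
  G: 20 + 0.07×(128−20) = 20 + 7.56 = 27.56 → 28
  B: 60 + 4.76 = 64.76 → 65
After the tone: rgb(214, 28, 65) = #D61C41.
Per channel, c → c + 0.58(255 − c):
  R: 214 + 0.58×(255−214) = 214 + 23.78 = 237.78 → 238
  G: 28 + 0.58×(255−28) = 28 + 131.66 = 159.66 → 160
  B: 65 + 0.58×(255−65) = 65 + 110.2 = 175.2 → 175
rgb(238, 160, 175) = #EEA0AF.

#EEA0AF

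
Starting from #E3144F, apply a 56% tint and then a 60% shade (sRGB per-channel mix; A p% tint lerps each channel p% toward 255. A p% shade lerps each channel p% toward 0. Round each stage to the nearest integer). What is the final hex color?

#E3144F is rgb(227, 20, 79).
Per channel, c → c + 0.56(255 − c):
  R: 227 + 0.56×(255−227) = 227 + 15.68 = 242.68 → 243
  G: 20 + 0.56×(255−20) = 20 + 131.6 = 151.6 → 152
  B: 79 + 0.56×(255−79) = 79 + 98.56 = 177.56 → 178
After the tint: rgb(243, 152, 178) = #F398B2.
Lerp each channel 60% toward 0:
  R: 243 − 145.8 = 97.2 → 97
  G: 152 − 91.2 = 60.8 → 61
  B: 178 + 0.6×(0−178) = 178 − 106.8 = 71.2 → 71
rgb(97, 61, 71) = #613D47.

#613D47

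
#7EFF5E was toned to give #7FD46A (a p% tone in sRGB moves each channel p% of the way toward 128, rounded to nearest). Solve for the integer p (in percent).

#7EFF5E is rgb(126, 255, 94); #7FD46A is rgb(127, 212, 106).
On the G channel (widest range): 212 ≈ 255 + (p/100)(128 − 255), so p ≈ 100×(212 − 255)/(128 − 255) = -4300/-127 = 33.86.
p = 34 reproduces all three channels after rounding.

34%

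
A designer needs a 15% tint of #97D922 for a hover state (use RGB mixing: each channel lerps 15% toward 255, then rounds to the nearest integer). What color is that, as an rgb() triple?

rgb(167, 223, 67)

#97D922 is rgb(151, 217, 34).
Per channel, c → c + 0.15(255 − c):
  R: 151 + 15.6 = 166.6 → 167
  G: 217 + 0.15×(255−217) = 217 + 5.7 = 222.7 → 223
  B: 34 + 0.15×(255−34) = 34 + 33.15 = 67.15 → 67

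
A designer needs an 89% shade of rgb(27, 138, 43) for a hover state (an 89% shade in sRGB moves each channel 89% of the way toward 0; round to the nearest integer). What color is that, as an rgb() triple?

Lerp each channel 89% toward 0:
  R: 27 + 0.89×(0−27) = 27 − 24.03 = 2.97 → 3
  G: 138 + 0.89×(0−138) = 138 − 122.82 = 15.18 → 15
  B: 43 − 38.27 = 4.73 → 5

rgb(3, 15, 5)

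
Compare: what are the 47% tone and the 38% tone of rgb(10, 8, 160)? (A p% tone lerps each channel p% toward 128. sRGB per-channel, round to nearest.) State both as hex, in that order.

#414091, #373694

47% tone:
  R: 10 + 0.47×(128−10) = 10 + 55.46 = 65.46 → 65
  G: 8 + 0.47×(128−8) = 8 + 56.4 = 64.4 → 64
  B: 160 + 0.47×(128−160) = 160 − 15.04 = 144.96 → 145
  → #414091
38% tone:
  R: 10 + 0.38×(128−10) = 10 + 44.84 = 54.84 → 55
  G: 8 + 0.38×(128−8) = 8 + 45.6 = 53.6 → 54
  B: 160 + 0.38×(128−160) = 160 − 12.16 = 147.84 → 148
  → #373694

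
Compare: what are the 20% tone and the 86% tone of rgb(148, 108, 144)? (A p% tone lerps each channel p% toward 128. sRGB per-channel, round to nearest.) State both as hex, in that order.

20% tone:
  R: 148 + 0.2×(128−148) = 148 − 4 = 144 → 144
  G: 108 + 0.2×(128−108) = 108 + 4 = 112 → 112
  B: 144 − 3.2 = 140.8 → 141
  → #90708D
86% tone:
  R: 148 + 0.86×(128−148) = 148 − 17.2 = 130.8 → 131
  G: 108 + 0.86×(128−108) = 108 + 17.2 = 125.2 → 125
  B: 144 − 13.76 = 130.24 → 130
  → #837D82

#90708D, #837D82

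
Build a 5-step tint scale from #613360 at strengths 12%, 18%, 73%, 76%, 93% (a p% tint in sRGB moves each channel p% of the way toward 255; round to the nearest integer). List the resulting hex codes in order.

#613360 is rgb(97, 51, 96).
12%: (97 + 18.96 = 115.96→116, 51 + 24.48 = 75.48→75, 96 + 19.08 = 115.08→115) → #744b73
18%: (97 + 28.44 = 125.44→125, 51 + 36.72 = 87.72→88, 96 + 28.62 = 124.62→125) → #7d587d
73%: (97 + 115.34 = 212.34→212, 51 + 148.92 = 199.92→200, 96 + 116.07 = 212.07→212) → #d4c8d4
76%: (97 + 120.08 = 217.08→217, 51 + 155.04 = 206.04→206, 96 + 120.84 = 216.84→217) → #d9ced9
93%: (97 + 146.94 = 243.94→244, 51 + 189.72 = 240.72→241, 96 + 147.87 = 243.87→244) → #f4f1f4

#744b73, #7d587d, #d4c8d4, #d9ced9, #f4f1f4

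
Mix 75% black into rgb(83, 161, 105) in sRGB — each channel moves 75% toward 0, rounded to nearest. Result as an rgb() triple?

rgb(21, 40, 26)

A 75% shade moves each channel 75% toward 0:
  R: 83 + 0.75×(0−83) = 83 − 62.25 = 20.75 → 21
  G: 161 + 0.75×(0−161) = 161 − 120.75 = 40.25 → 40
  B: 105 + 0.75×(0−105) = 105 − 78.75 = 26.25 → 26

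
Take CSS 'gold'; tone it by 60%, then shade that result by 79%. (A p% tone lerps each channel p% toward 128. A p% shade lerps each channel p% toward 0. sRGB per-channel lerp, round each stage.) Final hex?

#262210

CSS gold is rgb(255, 215, 0).
Per channel, c → c + 0.6(128 − c):
  R: 255 + 0.6×(128−255) = 255 − 76.2 = 178.8 → 179
  G: 215 + 0.6×(128−215) = 215 − 52.2 = 162.8 → 163
  B: 0 + 76.8 = 76.8 → 77
After the tone: rgb(179, 163, 77) = #b3a34d.
Lerp each channel 79% toward 0:
  R: 179 + 0.79×(0−179) = 179 − 141.41 = 37.59 → 38
  G: 163 − 128.77 = 34.23 → 34
  B: 77 − 60.83 = 16.17 → 16
rgb(38, 34, 16) = #262210.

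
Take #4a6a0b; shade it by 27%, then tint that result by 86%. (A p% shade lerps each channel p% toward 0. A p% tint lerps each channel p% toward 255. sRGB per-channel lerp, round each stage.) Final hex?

#e3e6dc

#4a6a0b is rgb(74, 106, 11).
Per channel, c → c + 0.27(0 − c):
  R: 74 + 0.27×(0−74) = 74 − 19.98 = 54.02 → 54
  G: 106 + 0.27×(0−106) = 106 − 28.62 = 77.38 → 77
  B: 11 + 0.27×(0−11) = 11 − 2.97 = 8.03 → 8
After the shade: rgb(54, 77, 8) = #364d08.
An 86% tint moves each channel 86% toward 255:
  R: 54 + 0.86×(255−54) = 54 + 172.86 = 226.86 → 227
  G: 77 + 0.86×(255−77) = 77 + 153.08 = 230.08 → 230
  B: 8 + 0.86×(255−8) = 8 + 212.42 = 220.42 → 220
rgb(227, 230, 220) = #e3e6dc.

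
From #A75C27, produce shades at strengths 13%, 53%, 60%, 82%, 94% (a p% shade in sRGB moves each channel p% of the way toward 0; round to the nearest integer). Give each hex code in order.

#A75C27 is rgb(167, 92, 39).
13%: (167 − 21.71 = 145.29→145, 92 − 11.96 = 80.04→80, 39 − 5.07 = 33.93→34) → #915022
53%: (167 − 88.51 = 78.49→78, 92 − 48.76 = 43.24→43, 39 − 20.67 = 18.33→18) → #4E2B12
60%: (167 − 100.2 = 66.8→67, 92 − 55.2 = 36.8→37, 39 − 23.4 = 15.6→16) → #432510
82%: (167 − 136.94 = 30.06→30, 92 − 75.44 = 16.56→17, 39 − 31.98 = 7.02→7) → #1E1107
94%: (167 − 156.98 = 10.02→10, 92 − 86.48 = 5.52→6, 39 − 36.66 = 2.34→2) → #0A0602

#915022, #4E2B12, #432510, #1E1107, #0A0602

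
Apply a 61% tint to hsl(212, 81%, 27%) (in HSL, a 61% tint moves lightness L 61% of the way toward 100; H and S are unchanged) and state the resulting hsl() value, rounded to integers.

L moves 61% from 27 toward 100: 27 + 44.53 = 71.53 → 72.
H and S are unchanged.

hsl(212, 81%, 72%)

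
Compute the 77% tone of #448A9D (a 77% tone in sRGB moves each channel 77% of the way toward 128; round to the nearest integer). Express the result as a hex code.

#448A9D is rgb(68, 138, 157).
A 77% tone moves each channel 77% toward 128:
  R: 68 + 0.77×(128−68) = 68 + 46.2 = 114.2 → 114
  G: 138 + 0.77×(128−138) = 138 − 7.7 = 130.3 → 130
  B: 157 + 0.77×(128−157) = 157 − 22.33 = 134.67 → 135
rgb(114, 130, 135) = #728287.

#728287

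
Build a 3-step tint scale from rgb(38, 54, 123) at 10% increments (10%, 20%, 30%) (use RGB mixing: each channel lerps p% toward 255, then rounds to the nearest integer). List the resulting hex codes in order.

#3C4A88, #515E95, #6772A3

10%: (38 + 21.7 = 59.7→60, 54 + 20.1 = 74.1→74, 123 + 13.2 = 136.2→136) → #3C4A88
20%: (38 + 43.4 = 81.4→81, 54 + 40.2 = 94.2→94, 123 + 26.4 = 149.4→149) → #515E95
30%: (38 + 65.1 = 103.1→103, 54 + 60.3 = 114.3→114, 123 + 39.6 = 162.6→163) → #6772A3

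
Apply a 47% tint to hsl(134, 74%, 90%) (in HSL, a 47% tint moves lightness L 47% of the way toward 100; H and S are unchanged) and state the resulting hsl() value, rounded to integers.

hsl(134, 74%, 95%)

L moves 47% from 90 toward 100: 90 + 4.7 = 94.7 → 95.
H and S are unchanged.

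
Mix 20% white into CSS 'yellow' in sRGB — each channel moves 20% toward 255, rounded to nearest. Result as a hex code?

#FFFF33

CSS yellow is rgb(255, 255, 0).
Lerp each channel 20% toward 255:
  R: 255 + 0 = 255 → 255
  G: 255 + 0.2×(255−255) = 255 + 0 = 255 → 255
  B: 0 + 0.2×(255−0) = 0 + 51 = 51 → 51
rgb(255, 255, 51) = #FFFF33.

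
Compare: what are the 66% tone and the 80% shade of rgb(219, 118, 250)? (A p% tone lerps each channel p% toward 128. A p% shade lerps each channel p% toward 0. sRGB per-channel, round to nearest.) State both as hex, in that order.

#9f7da9, #2c1832

66% tone:
  R: 219 + 0.66×(128−219) = 219 − 60.06 = 158.94 → 159
  G: 118 + 0.66×(128−118) = 118 + 6.6 = 124.6 → 125
  B: 250 + 0.66×(128−250) = 250 − 80.52 = 169.48 → 169
  → #9f7da9
80% shade:
  R: 219 + 0.8×(0−219) = 219 − 175.2 = 43.8 → 44
  G: 118 + 0.8×(0−118) = 118 − 94.4 = 23.6 → 24
  B: 250 − 200 = 50 → 50
  → #2c1832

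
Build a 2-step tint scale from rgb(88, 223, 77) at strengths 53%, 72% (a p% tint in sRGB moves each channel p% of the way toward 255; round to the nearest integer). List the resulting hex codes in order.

#B1F0AB, #D0F6CD

53%: (88 + 88.51 = 176.51→177, 223 + 16.96 = 239.96→240, 77 + 94.34 = 171.34→171) → #B1F0AB
72%: (88 + 120.24 = 208.24→208, 223 + 23.04 = 246.04→246, 77 + 128.16 = 205.16→205) → #D0F6CD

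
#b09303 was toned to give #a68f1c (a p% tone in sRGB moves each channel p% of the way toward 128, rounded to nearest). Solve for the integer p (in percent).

#b09303 is rgb(176, 147, 3); #a68f1c is rgb(166, 143, 28).
On the B channel (widest range): 28 ≈ 3 + (p/100)(128 − 3), so p ≈ 100×(28 − 3)/(128 − 3) = 2500/125 = 20.00.
p = 20 reproduces all three channels after rounding.

20%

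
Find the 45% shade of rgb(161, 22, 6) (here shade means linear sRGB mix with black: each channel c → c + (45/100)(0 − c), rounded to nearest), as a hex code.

Per channel, c → c + 0.45(0 − c):
  R: 161 + 0.45×(0−161) = 161 − 72.45 = 88.55 → 89
  G: 22 + 0.45×(0−22) = 22 − 9.9 = 12.1 → 12
  B: 6 − 2.7 = 3.3 → 3
rgb(89, 12, 3) = #590C03.

#590C03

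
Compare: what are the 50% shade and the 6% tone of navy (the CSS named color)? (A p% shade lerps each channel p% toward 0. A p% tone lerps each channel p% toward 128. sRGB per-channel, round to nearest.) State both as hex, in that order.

CSS navy is rgb(0, 0, 128).
50% shade:
  R: 0 + 0.5×(0−0) = 0 + 0 = 0 → 0
  G: 0 + 0.5×(0−0) = 0 + 0 = 0 → 0
  B: 128 − 64 = 64 → 64
  → #000040
6% tone:
  R: 0 + 7.68 = 7.68 → 8
  G: 0 + 7.68 = 7.68 → 8
  B: 128 + 0 = 128 → 128
  → #080880

#000040, #080880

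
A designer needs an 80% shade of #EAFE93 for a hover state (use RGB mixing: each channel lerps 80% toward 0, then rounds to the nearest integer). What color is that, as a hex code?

#2F331D

#EAFE93 is rgb(234, 254, 147).
Per channel, c → c + 0.8(0 − c):
  R: 234 − 187.2 = 46.8 → 47
  G: 254 + 0.8×(0−254) = 254 − 203.2 = 50.8 → 51
  B: 147 − 117.6 = 29.4 → 29
rgb(47, 51, 29) = #2F331D.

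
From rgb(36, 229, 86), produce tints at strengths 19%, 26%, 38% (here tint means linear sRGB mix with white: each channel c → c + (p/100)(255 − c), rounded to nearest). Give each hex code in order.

#4EEA76, #5DEC82, #77EF96

19%: (36 + 41.61 = 77.61→78, 229 + 4.94 = 233.94→234, 86 + 32.11 = 118.11→118) → #4EEA76
26%: (36 + 56.94 = 92.94→93, 229 + 6.76 = 235.76→236, 86 + 43.94 = 129.94→130) → #5DEC82
38%: (36 + 83.22 = 119.22→119, 229 + 9.88 = 238.88→239, 86 + 64.22 = 150.22→150) → #77EF96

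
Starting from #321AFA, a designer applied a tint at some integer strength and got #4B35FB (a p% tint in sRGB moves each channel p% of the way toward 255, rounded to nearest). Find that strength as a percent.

#321AFA is rgb(50, 26, 250); #4B35FB is rgb(75, 53, 251).
On the G channel (widest range): 53 ≈ 26 + (p/100)(255 − 26), so p ≈ 100×(53 − 26)/(255 − 26) = 2700/229 = 11.79.
p = 12 reproduces all three channels after rounding.

12%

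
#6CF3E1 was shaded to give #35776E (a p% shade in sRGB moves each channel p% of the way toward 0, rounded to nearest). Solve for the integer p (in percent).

#6CF3E1 is rgb(108, 243, 225); #35776E is rgb(53, 119, 110).
On the G channel (widest range): 119 ≈ 243 + (p/100)(0 − 243), so p ≈ 100×(119 − 243)/(0 − 243) = -12400/-243 = 51.03.
p = 51 reproduces all three channels after rounding.

51%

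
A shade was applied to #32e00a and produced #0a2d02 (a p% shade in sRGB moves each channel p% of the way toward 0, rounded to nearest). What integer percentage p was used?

80%

#32e00a is rgb(50, 224, 10); #0a2d02 is rgb(10, 45, 2).
On the G channel (widest range): 45 ≈ 224 + (p/100)(0 − 224), so p ≈ 100×(45 − 224)/(0 − 224) = -17900/-224 = 79.91.
p = 80 reproduces all three channels after rounding.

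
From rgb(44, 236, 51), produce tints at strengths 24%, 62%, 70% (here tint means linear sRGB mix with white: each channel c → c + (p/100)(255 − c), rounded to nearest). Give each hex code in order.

#5FF164, #AFF8B1, #C0F9C2

24%: (44 + 50.64 = 94.64→95, 236 + 4.56 = 240.56→241, 51 + 48.96 = 99.96→100) → #5FF164
62%: (44 + 130.82 = 174.82→175, 236 + 11.78 = 247.78→248, 51 + 126.48 = 177.48→177) → #AFF8B1
70%: (44 + 147.7 = 191.7→192, 236 + 13.3 = 249.3→249, 51 + 142.8 = 193.8→194) → #C0F9C2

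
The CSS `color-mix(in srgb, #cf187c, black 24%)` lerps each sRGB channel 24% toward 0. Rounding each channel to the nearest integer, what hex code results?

#cf187c is rgb(207, 24, 124).
Lerp each channel 24% toward 0:
  R: 207 − 49.68 = 157.32 → 157
  G: 24 − 5.76 = 18.24 → 18
  B: 124 − 29.76 = 94.24 → 94
rgb(157, 18, 94) = #9d125e.

#9d125e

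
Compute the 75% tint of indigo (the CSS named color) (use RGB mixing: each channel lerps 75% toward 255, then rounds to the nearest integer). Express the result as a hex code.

#D2BFE0

CSS indigo is rgb(75, 0, 130).
Lerp each channel 75% toward 255:
  R: 75 + 135 = 210 → 210
  G: 0 + 0.75×(255−0) = 0 + 191.25 = 191.25 → 191
  B: 130 + 0.75×(255−130) = 130 + 93.75 = 223.75 → 224
rgb(210, 191, 224) = #D2BFE0.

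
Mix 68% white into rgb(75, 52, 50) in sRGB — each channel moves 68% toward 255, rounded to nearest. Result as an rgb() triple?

A 68% tint moves each channel 68% toward 255:
  R: 75 + 122.4 = 197.4 → 197
  G: 52 + 138.04 = 190.04 → 190
  B: 50 + 0.68×(255−50) = 50 + 139.4 = 189.4 → 189

rgb(197, 190, 189)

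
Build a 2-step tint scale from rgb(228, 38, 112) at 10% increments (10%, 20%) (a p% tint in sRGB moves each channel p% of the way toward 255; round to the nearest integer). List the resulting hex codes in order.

#e73c7e, #e9518d

10%: (228 + 2.7 = 230.7→231, 38 + 21.7 = 59.7→60, 112 + 14.3 = 126.3→126) → #e73c7e
20%: (228 + 5.4 = 233.4→233, 38 + 43.4 = 81.4→81, 112 + 28.6 = 140.6→141) → #e9518d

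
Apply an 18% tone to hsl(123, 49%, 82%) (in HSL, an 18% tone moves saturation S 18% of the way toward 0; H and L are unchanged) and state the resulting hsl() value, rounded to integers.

S moves 18% from 49 toward 0: 49 − 8.82 = 40.18 → 40.
H and L are unchanged.

hsl(123, 40%, 82%)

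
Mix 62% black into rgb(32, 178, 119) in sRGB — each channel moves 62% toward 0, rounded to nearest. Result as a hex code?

A 62% shade moves each channel 62% toward 0:
  R: 32 − 19.84 = 12.16 → 12
  G: 178 − 110.36 = 67.64 → 68
  B: 119 + 0.62×(0−119) = 119 − 73.78 = 45.22 → 45
rgb(12, 68, 45) = #0C442D.

#0C442D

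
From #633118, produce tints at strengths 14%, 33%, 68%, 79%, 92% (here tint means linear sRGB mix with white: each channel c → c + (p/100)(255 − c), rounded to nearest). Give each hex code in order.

#633118 is rgb(99, 49, 24).
14%: (99 + 21.84 = 120.84→121, 49 + 28.84 = 77.84→78, 24 + 32.34 = 56.34→56) → #794e38
33%: (99 + 51.48 = 150.48→150, 49 + 67.98 = 116.98→117, 24 + 76.23 = 100.23→100) → #967564
68%: (99 + 106.08 = 205.08→205, 49 + 140.08 = 189.08→189, 24 + 157.08 = 181.08→181) → #cdbdb5
79%: (99 + 123.24 = 222.24→222, 49 + 162.74 = 211.74→212, 24 + 182.49 = 206.49→206) → #ded4ce
92%: (99 + 143.52 = 242.52→243, 49 + 189.52 = 238.52→239, 24 + 212.52 = 236.52→237) → #f3efed

#794e38, #967564, #cdbdb5, #ded4ce, #f3efed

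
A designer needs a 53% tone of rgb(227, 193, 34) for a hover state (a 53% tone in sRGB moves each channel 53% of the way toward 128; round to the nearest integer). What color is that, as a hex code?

#AF9F54

Lerp each channel 53% toward 128:
  R: 227 + 0.53×(128−227) = 227 − 52.47 = 174.53 → 175
  G: 193 + 0.53×(128−193) = 193 − 34.45 = 158.55 → 159
  B: 34 + 0.53×(128−34) = 34 + 49.82 = 83.82 → 84
rgb(175, 159, 84) = #AF9F54.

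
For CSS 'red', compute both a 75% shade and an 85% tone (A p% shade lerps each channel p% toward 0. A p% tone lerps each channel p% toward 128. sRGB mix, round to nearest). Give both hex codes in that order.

#400000, #936D6D

CSS red is rgb(255, 0, 0).
75% shade:
  R: 255 − 191.25 = 63.75 → 64
  G: 0 + 0.75×(0−0) = 0 + 0 = 0 → 0
  B: 0 + 0 = 0 → 0
  → #400000
85% tone:
  R: 255 − 107.95 = 147.05 → 147
  G: 0 + 108.8 = 108.8 → 109
  B: 0 + 108.8 = 108.8 → 109
  → #936D6D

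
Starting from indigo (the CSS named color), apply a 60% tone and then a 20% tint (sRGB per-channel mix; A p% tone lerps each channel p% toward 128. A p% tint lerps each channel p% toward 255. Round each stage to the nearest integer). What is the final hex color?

#89719A

CSS indigo is rgb(75, 0, 130).
Per channel, c → c + 0.6(128 − c):
  R: 75 + 0.6×(128−75) = 75 + 31.8 = 106.8 → 107
  G: 0 + 0.6×(128−0) = 0 + 76.8 = 76.8 → 77
  B: 130 + 0.6×(128−130) = 130 − 1.2 = 128.8 → 129
After the tone: rgb(107, 77, 129) = #6B4D81.
A 20% tint moves each channel 20% toward 255:
  R: 107 + 0.2×(255−107) = 107 + 29.6 = 136.6 → 137
  G: 77 + 35.6 = 112.6 → 113
  B: 129 + 0.2×(255−129) = 129 + 25.2 = 154.2 → 154
rgb(137, 113, 154) = #89719A.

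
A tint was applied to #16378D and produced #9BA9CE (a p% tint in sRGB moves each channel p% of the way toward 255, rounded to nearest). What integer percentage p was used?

#16378D is rgb(22, 55, 141); #9BA9CE is rgb(155, 169, 206).
On the R channel (widest range): 155 ≈ 22 + (p/100)(255 − 22), so p ≈ 100×(155 − 22)/(255 − 22) = 13300/233 = 57.08.
p = 57 reproduces all three channels after rounding.

57%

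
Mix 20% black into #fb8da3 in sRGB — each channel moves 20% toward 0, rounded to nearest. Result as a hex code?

#c97182

#fb8da3 is rgb(251, 141, 163).
Per channel, c → c + 0.2(0 − c):
  R: 251 − 50.2 = 200.8 → 201
  G: 141 − 28.2 = 112.8 → 113
  B: 163 + 0.2×(0−163) = 163 − 32.6 = 130.4 → 130
rgb(201, 113, 130) = #c97182.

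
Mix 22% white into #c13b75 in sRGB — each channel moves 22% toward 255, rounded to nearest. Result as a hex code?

#c13b75 is rgb(193, 59, 117).
Per channel, c → c + 0.22(255 − c):
  R: 193 + 0.22×(255−193) = 193 + 13.64 = 206.64 → 207
  G: 59 + 0.22×(255−59) = 59 + 43.12 = 102.12 → 102
  B: 117 + 30.36 = 147.36 → 147
rgb(207, 102, 147) = #cf6693.

#cf6693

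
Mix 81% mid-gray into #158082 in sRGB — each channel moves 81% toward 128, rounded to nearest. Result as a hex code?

#6C8080

#158082 is rgb(21, 128, 130).
An 81% tone moves each channel 81% toward 128:
  R: 21 + 0.81×(128−21) = 21 + 86.67 = 107.67 → 108
  G: 128 + 0 = 128 → 128
  B: 130 − 1.62 = 128.38 → 128
rgb(108, 128, 128) = #6C8080.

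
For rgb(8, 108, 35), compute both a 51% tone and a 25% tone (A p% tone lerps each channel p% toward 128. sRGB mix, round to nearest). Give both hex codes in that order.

#457652, #26713A

51% tone:
  R: 8 + 0.51×(128−8) = 8 + 61.2 = 69.2 → 69
  G: 108 + 0.51×(128−108) = 108 + 10.2 = 118.2 → 118
  B: 35 + 0.51×(128−35) = 35 + 47.43 = 82.43 → 82
  → #457652
25% tone:
  R: 8 + 0.25×(128−8) = 8 + 30 = 38 → 38
  G: 108 + 5 = 113 → 113
  B: 35 + 23.25 = 58.25 → 58
  → #26713A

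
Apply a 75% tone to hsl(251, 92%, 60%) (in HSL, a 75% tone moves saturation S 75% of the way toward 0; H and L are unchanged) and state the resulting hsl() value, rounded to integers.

S moves 75% from 92 toward 0: 92 − 69 = 23 → 23.
H and L are unchanged.

hsl(251, 23%, 60%)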